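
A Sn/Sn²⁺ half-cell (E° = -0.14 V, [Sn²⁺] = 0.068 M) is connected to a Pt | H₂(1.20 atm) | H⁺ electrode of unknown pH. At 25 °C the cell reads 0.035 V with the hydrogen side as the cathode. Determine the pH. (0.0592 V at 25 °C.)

E°_cell = 0.14 V and n = 2.
log Q = n(E° − E)/0.0592 = 2×(0.14 − 0.035)/0.0592 = 3.547.
With Q = [Sn²⁺]·P(H₂) / [H⁺]^2, solving for [H⁺] gives log[H⁺] = -2.318, so pH = 2.32.

pH = 2.32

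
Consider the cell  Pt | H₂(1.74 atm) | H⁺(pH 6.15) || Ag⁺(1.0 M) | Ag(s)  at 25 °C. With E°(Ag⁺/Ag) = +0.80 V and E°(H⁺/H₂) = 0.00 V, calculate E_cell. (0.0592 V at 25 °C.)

1.17 V

The Ag⁺/Ag couple is the cathode, so E°_cell = 0.80 V; n = 2.
[H⁺] = 10^(−6.15) = 7.1 × 10^-7 M, and Q = [H⁺]^2 / ([Ag⁺]^2·P(H₂)) = 2.88 × 10^-13.
E = E° − (0.0592/2) log Q = 0.80 − (0.0592/2)(-12.541) = 1.171 V.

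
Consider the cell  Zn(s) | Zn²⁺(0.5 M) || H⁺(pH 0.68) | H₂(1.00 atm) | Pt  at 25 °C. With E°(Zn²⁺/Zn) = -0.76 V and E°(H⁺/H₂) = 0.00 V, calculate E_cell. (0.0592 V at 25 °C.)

0.73 V

The hydrogen couple is the cathode, so E°_cell = 0.76 V; n = 2.
[H⁺] = 10^(−0.68) = 0.21 M, and Q = [Zn²⁺]·P(H₂) / [H⁺]^2 = 11.5.
E = E° − (0.0592/2) log Q = 0.76 − (0.0592/2)(1.059) = 0.729 V.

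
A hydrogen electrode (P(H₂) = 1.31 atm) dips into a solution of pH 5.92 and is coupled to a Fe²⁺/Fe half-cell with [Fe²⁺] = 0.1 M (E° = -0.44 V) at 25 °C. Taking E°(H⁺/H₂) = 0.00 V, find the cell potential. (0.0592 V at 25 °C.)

The hydrogen couple is the cathode, so E°_cell = 0.44 V; n = 2.
[H⁺] = 10^(−5.92) = 1.2 × 10^-6 M, and Q = [Fe²⁺]·P(H₂) / [H⁺]^2 = 9.06 × 10^10.
E = E° − (0.0592/2) log Q = 0.44 − (0.0592/2)(10.957) = 0.116 V.

0.12 V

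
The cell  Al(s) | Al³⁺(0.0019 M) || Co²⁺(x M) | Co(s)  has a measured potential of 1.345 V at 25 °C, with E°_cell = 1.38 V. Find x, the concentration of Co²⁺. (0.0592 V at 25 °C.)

0.001 M

From the Nernst equation, log Q = n(E° − E)/0.0592 = 6(1.38 − 1.345)/0.0592 = 3.547, so Q = 3530.
With Q = [Al³⁺]^2/[Co²⁺]^3 and the known concentrations, [Co²⁺]^3 in the denominator gives [Co²⁺] = 0.001 M.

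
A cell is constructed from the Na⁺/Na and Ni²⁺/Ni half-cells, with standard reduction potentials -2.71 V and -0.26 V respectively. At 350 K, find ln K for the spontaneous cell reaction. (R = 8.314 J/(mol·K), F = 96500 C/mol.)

ln K = 162.5

E°_cell = -0.26 − (-2.71) = 2.45 V, with n = 2 electrons transferred.
At equilibrium E = 0, so the Nernst equation gives ln K = nFE°/RT = (2)(96500)(2.45)/((8.314)(350)) = 162.50.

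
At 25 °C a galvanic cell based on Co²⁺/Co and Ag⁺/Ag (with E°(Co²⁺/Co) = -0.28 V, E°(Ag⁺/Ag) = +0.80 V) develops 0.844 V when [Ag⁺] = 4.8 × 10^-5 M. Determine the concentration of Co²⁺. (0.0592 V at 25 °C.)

0.22 M

From the Nernst equation, log Q = n(E° − E)/0.0592 = 2(1.08 − 0.844)/0.0592 = 7.973, so Q = 9.4 × 10^7.
With Q = [Co²⁺]/[Ag⁺]^2 and the known concentrations, [Co²⁺] in the numerator gives [Co²⁺] = 0.22 M.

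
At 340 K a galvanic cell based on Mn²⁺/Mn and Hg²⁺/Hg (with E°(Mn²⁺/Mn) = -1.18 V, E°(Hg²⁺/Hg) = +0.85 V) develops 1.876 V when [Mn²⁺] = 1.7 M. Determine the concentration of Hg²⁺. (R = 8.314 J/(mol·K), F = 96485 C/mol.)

From the Nernst equation, ln Q = nF(E° − E)/RT = 2×96485×(2.03 − 1.876)/(8.314×340) = 10.513, so Q = 3.68 × 10^4.
With Q = [Mn²⁺]/[Hg²⁺] and the known concentrations, [Hg²⁺] in the denominator gives [Hg²⁺] = 4.6 × 10^-5 M.

4.6 × 10^-5 M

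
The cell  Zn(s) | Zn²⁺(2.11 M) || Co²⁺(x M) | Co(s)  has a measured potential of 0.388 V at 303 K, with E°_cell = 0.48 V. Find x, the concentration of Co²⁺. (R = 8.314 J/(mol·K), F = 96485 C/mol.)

0.0018 M

From the Nernst equation, ln Q = nF(E° − E)/RT = 2×96485×(0.48 − 0.388)/(8.314×303) = 7.047, so Q = 1150.
With Q = [Zn²⁺]/[Co²⁺] and the known concentrations, [Co²⁺] in the denominator gives [Co²⁺] = 0.0018 M.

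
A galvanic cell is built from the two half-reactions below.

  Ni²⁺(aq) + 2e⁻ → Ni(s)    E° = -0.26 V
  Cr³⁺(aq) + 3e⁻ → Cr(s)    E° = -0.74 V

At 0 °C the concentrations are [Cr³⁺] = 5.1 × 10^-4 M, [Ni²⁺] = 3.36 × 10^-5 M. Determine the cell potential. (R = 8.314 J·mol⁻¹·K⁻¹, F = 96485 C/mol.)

0.418 V

The Ni²⁺/Ni couple has the higher reduction potential and acts as the cathode, so E°_cell = -0.26 − (-0.74) = 0.48 V.
Balancing electrons gives n = 6; the reaction quotient is Q = [Cr³⁺]^2/[Ni²⁺]^3 = 6.86 × 10^6.
E = E° − (RT/nF) ln Q = 0.48 − (8.314×273)/(6×96485) × (15.741) = 0.480 − 0.062 = 0.418 V.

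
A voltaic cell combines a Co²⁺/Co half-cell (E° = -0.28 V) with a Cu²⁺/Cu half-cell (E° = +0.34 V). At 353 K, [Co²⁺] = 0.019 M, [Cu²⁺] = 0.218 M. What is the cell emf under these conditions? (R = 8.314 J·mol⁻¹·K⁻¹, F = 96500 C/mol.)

The Cu²⁺/Cu couple has the higher reduction potential and acts as the cathode, so E°_cell = +0.34 − (-0.28) = 0.62 V.
Balancing electrons gives n = 2; the reaction quotient is Q = [Co²⁺]/[Cu²⁺] = 0.0872.
E = E° − (RT/nF) ln Q = 0.62 − (8.314×353)/(2×96500) × (-2.440) = 0.620 + 0.037 = 0.657 V.

0.657 V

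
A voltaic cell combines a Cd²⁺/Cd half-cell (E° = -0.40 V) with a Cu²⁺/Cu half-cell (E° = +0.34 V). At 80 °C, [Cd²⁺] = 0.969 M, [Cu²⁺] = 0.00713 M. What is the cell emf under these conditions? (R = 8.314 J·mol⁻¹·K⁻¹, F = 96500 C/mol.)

0.665 V

The Cu²⁺/Cu couple has the higher reduction potential and acts as the cathode, so E°_cell = +0.34 − (-0.40) = 0.74 V.
Balancing electrons gives n = 2; the reaction quotient is Q = [Cd²⁺]/[Cu²⁺] = 136.
E = E° − (RT/nF) ln Q = 0.74 − (8.314×353)/(2×96500) × (4.912) = 0.740 − 0.075 = 0.665 V.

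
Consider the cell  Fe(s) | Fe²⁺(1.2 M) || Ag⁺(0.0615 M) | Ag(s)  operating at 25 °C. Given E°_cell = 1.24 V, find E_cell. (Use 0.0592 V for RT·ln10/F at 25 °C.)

1.17 V

Balancing electrons gives n = 2; the reaction quotient is Q = [Fe²⁺]/[Ag⁺]^2 = 317.
At 25 °C, E = E° − (0.0592/n) log Q = 1.24 − (0.0592/2)(2.501) = 1.240 − 0.074 = 1.166 V.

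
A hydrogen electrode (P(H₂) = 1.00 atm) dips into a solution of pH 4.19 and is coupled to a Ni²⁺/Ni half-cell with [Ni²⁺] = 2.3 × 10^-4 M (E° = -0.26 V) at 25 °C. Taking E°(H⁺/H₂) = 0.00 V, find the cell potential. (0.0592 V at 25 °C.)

The hydrogen couple is the cathode, so E°_cell = 0.26 V; n = 2.
[H⁺] = 10^(−4.19) = 6.5 × 10^-5 M, and Q = [Ni²⁺]·P(H₂) / [H⁺]^2 = 5.52 × 10^4.
E = E° − (0.0592/2) log Q = 0.26 − (0.0592/2)(4.742) = 0.120 V.

0.12 V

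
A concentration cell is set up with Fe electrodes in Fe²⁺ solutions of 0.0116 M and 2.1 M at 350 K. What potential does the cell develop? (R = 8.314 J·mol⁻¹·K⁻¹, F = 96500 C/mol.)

Both half-cells are Fe²⁺/Fe, so E°_cell = 0. The concentrated side is the cathode; the cell reaction moves Fe²⁺ from high to low concentration with n = 2.
Q = [Fe²⁺]_dilute/[Fe²⁺]_conc = 0.0116/2.1 = 0.00552.
E = 0 − (RT/nF) ln Q = −((8.314×350)/(2×96500))(-5.199) = 0.0784 V.

0.078 V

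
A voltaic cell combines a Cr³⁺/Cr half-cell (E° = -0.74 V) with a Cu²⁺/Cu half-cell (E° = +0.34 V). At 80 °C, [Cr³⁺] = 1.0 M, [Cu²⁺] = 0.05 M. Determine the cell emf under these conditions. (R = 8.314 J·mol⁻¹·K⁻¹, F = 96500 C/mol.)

The Cu²⁺/Cu couple has the higher reduction potential and acts as the cathode, so E°_cell = +0.34 − (-0.74) = 1.08 V.
Balancing electrons gives n = 6; the reaction quotient is Q = [Cr³⁺]^2/[Cu²⁺]^3 = 8000.
E = E° − (RT/nF) ln Q = 1.08 − (8.314×353)/(6×96500) × (8.987) = 1.080 − 0.046 = 1.034 V.

1.03 V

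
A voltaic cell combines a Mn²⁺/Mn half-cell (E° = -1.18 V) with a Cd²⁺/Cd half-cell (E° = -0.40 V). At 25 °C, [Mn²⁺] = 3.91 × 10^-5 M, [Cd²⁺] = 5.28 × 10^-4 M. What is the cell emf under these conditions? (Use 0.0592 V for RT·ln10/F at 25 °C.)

The Cd²⁺/Cd couple has the higher reduction potential and acts as the cathode, so E°_cell = -0.40 − (-1.18) = 0.78 V.
Balancing electrons gives n = 2; the reaction quotient is Q = [Mn²⁺]/[Cd²⁺] = 0.0741.
At 25 °C, E = E° − (0.0592/n) log Q = 0.78 − (0.0592/2)(-1.130) = 0.780 + 0.033 = 0.813 V.

0.813 V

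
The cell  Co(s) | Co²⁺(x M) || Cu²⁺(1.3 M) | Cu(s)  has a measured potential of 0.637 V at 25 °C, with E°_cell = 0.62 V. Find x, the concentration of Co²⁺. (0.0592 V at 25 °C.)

0.35 M

From the Nernst equation, log Q = n(E° − E)/0.0592 = 2(0.62 − 0.637)/0.0592 = -0.574, so Q = 0.266.
With Q = [Co²⁺]/[Cu²⁺] and the known concentrations, [Co²⁺] in the numerator gives [Co²⁺] = 0.35 M.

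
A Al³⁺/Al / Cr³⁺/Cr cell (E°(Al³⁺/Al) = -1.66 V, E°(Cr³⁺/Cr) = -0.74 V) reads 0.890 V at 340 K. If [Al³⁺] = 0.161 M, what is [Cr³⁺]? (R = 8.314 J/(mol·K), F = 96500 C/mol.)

0.0075 M

From the Nernst equation, ln Q = nF(E° − E)/RT = 3×96500×(0.92 − 0.890)/(8.314×340) = 3.072, so Q = 21.6.
With Q = [Al³⁺]/[Cr³⁺] and the known concentrations, [Cr³⁺] in the denominator gives [Cr³⁺] = 0.0075 M.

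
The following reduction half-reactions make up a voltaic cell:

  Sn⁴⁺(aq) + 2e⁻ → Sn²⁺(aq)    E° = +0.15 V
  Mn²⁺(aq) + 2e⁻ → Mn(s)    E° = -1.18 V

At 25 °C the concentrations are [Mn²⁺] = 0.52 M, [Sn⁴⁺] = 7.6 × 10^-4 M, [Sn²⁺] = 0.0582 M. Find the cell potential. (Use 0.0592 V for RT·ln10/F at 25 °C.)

The Sn⁴⁺/Sn²⁺ couple has the higher reduction potential and acts as the cathode, so E°_cell = +0.15 − (-1.18) = 1.33 V.
Balancing electrons gives n = 2; the reaction quotient is Q = [Mn²⁺]·[Sn²⁺]/[Sn⁴⁺] = 39.8.
At 25 °C, E = E° − (0.0592/n) log Q = 1.33 − (0.0592/2)(1.600) = 1.330 − 0.047 = 1.283 V.

1.28 V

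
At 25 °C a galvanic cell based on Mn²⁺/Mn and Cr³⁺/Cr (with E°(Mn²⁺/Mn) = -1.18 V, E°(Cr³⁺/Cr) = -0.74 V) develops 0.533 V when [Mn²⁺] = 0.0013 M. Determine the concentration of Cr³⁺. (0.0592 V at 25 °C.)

From the Nernst equation, log Q = n(E° − E)/0.0592 = 6(0.44 − 0.533)/0.0592 = -9.426, so Q = 3.75 × 10^-10.
With Q = [Mn²⁺]^3/[Cr³⁺]^2 and the known concentrations, [Cr³⁺]^2 in the denominator gives [Cr³⁺] = 2.4 M.

2.4 M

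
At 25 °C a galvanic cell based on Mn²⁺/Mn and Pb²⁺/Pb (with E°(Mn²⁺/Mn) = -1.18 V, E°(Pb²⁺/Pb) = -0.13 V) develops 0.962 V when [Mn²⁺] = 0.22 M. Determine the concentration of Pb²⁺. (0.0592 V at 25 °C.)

From the Nernst equation, log Q = n(E° − E)/0.0592 = 2(1.05 − 0.962)/0.0592 = 2.973, so Q = 940.
With Q = [Mn²⁺]/[Pb²⁺] and the known concentrations, [Pb²⁺] in the denominator gives [Pb²⁺] = 2.3 × 10^-4 M.

2.3 × 10^-4 M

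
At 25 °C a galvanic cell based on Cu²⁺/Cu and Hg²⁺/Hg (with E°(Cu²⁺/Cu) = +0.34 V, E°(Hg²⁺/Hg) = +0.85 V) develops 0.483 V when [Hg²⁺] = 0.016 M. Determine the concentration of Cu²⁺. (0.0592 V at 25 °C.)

0.13 M

From the Nernst equation, log Q = n(E° − E)/0.0592 = 2(0.51 − 0.483)/0.0592 = 0.912, so Q = 8.17.
With Q = [Cu²⁺]/[Hg²⁺] and the known concentrations, [Cu²⁺] in the numerator gives [Cu²⁺] = 0.13 M.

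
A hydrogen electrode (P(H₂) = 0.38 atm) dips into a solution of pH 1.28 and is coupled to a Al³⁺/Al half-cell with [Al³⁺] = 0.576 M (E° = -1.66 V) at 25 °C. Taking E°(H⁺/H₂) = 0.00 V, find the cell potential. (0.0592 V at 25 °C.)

The hydrogen couple is the cathode, so E°_cell = 1.66 V; n = 6.
[H⁺] = 10^(−1.28) = 0.052 M, and Q = [Al³⁺]^2·P(H₂)^3 / [H⁺]^6 = 8.71 × 10^5.
E = E° − (0.0592/6) log Q = 1.66 − (0.0592/6)(5.940) = 1.601 V.

1.60 V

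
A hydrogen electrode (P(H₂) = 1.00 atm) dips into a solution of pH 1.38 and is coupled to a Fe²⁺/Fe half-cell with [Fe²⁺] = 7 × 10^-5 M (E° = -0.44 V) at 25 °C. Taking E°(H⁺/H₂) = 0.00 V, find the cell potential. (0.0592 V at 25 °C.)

The hydrogen couple is the cathode, so E°_cell = 0.44 V; n = 2.
[H⁺] = 10^(−1.38) = 0.042 M, and Q = [Fe²⁺]·P(H₂) / [H⁺]^2 = 0.0403.
E = E° − (0.0592/2) log Q = 0.44 − (0.0592/2)(-1.395) = 0.481 V.

0.48 V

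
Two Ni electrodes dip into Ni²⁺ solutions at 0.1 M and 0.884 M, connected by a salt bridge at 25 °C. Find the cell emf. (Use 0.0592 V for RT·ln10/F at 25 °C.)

Both half-cells are Ni²⁺/Ni, so E°_cell = 0. The concentrated side is the cathode; the cell reaction moves Ni²⁺ from high to low concentration with n = 2.
Q = [Ni²⁺]_dilute/[Ni²⁺]_conc = 0.1/0.884 = 0.113.
E = 0 − (0.0592/2) log Q = −(0.0592/2)(-0.946) = 0.0280 V.

0.028 V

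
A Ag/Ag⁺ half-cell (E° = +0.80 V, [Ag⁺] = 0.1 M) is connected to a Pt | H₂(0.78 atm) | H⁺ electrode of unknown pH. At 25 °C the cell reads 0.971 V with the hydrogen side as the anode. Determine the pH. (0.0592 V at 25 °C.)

E°_cell = 0.80 V and n = 2.
log Q = n(E° − E)/0.0592 = 2×(0.80 − 0.971)/0.0592 = -5.777.
With Q = [H⁺]^2 / ([Ag⁺]^2·P(H₂)), solving for [H⁺] gives log[H⁺] = -3.942, so pH = 3.94.

pH = 3.94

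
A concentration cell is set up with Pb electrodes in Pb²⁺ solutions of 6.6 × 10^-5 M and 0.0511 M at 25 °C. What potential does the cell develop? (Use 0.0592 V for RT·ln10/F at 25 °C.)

0.086 V

Both half-cells are Pb²⁺/Pb, so E°_cell = 0. The concentrated side is the cathode; the cell reaction moves Pb²⁺ from high to low concentration with n = 2.
Q = [Pb²⁺]_dilute/[Pb²⁺]_conc = 6.6 × 10^-5/0.0511 = 0.00129.
E = 0 − (0.0592/2) log Q = −(0.0592/2)(-2.889) = 0.0855 V.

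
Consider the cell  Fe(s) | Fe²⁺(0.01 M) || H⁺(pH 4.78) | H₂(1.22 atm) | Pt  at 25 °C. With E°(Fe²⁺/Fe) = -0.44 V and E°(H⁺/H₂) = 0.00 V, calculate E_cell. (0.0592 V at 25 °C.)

The hydrogen couple is the cathode, so E°_cell = 0.44 V; n = 2.
[H⁺] = 10^(−4.78) = 1.7 × 10^-5 M, and Q = [Fe²⁺]·P(H₂) / [H⁺]^2 = 4.43 × 10^7.
E = E° − (0.0592/2) log Q = 0.44 − (0.0592/2)(7.646) = 0.214 V.

0.21 V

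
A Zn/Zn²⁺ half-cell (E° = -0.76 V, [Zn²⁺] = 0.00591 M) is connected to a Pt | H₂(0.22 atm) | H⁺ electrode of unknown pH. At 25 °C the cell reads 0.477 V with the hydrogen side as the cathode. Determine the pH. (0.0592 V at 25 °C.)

pH = 6.22

E°_cell = 0.76 V and n = 2.
log Q = n(E° − E)/0.0592 = 2×(0.76 − 0.477)/0.0592 = 9.561.
With Q = [Zn²⁺]·P(H₂) / [H⁺]^2, solving for [H⁺] gives log[H⁺] = -6.223, so pH = 6.22.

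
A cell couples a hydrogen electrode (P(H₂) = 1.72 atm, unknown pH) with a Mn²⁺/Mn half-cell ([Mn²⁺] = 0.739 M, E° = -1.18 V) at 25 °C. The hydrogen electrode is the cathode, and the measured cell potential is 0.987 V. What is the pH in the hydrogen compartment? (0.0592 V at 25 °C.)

pH = 3.21

E°_cell = 1.18 V and n = 2.
log Q = n(E° − E)/0.0592 = 2×(1.18 − 0.987)/0.0592 = 6.520.
With Q = [Mn²⁺]·P(H₂) / [H⁺]^2, solving for [H⁺] gives log[H⁺] = -3.208, so pH = 3.21.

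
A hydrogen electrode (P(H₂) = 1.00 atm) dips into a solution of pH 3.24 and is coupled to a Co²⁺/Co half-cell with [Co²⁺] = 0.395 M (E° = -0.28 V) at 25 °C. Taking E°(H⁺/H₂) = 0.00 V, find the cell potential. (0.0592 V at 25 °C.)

0.10 V

The hydrogen couple is the cathode, so E°_cell = 0.28 V; n = 2.
[H⁺] = 10^(−3.24) = 5.8 × 10^-4 M, and Q = [Co²⁺]·P(H₂) / [H⁺]^2 = 1.19 × 10^6.
E = E° − (0.0592/2) log Q = 0.28 − (0.0592/2)(6.077) = 0.100 V.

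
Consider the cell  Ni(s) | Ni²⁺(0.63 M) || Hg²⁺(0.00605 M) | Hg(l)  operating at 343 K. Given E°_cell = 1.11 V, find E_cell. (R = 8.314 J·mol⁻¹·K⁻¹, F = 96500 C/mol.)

Balancing electrons gives n = 2; the reaction quotient is Q = [Ni²⁺]/[Hg²⁺] = 104.
E = E° − (RT/nF) ln Q = 1.11 − (8.314×343)/(2×96500) × (4.646) = 1.110 − 0.069 = 1.041 V.

1.04 V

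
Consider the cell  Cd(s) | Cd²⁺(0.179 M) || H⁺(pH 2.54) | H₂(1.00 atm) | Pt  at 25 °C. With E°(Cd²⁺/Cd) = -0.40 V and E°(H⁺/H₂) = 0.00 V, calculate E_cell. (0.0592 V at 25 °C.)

0.27 V

The hydrogen couple is the cathode, so E°_cell = 0.40 V; n = 2.
[H⁺] = 10^(−2.54) = 0.0029 M, and Q = [Cd²⁺]·P(H₂) / [H⁺]^2 = 2.15 × 10^4.
E = E° − (0.0592/2) log Q = 0.40 − (0.0592/2)(4.333) = 0.272 V.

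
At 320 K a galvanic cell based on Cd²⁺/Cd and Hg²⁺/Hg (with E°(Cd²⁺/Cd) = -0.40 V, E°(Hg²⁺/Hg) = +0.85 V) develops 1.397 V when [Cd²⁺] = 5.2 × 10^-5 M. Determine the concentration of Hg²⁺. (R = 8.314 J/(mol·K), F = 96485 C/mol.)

2.2 M

From the Nernst equation, ln Q = nF(E° − E)/RT = 2×96485×(1.25 − 1.397)/(8.314×320) = -10.662, so Q = 2.34 × 10^-5.
With Q = [Cd²⁺]/[Hg²⁺] and the known concentrations, [Hg²⁺] in the denominator gives [Hg²⁺] = 2.2 M.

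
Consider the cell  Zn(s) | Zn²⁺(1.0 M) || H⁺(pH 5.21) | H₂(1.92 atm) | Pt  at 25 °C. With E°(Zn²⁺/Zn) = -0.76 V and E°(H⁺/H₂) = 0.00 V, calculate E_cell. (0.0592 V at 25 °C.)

The hydrogen couple is the cathode, so E°_cell = 0.76 V; n = 2.
[H⁺] = 10^(−5.21) = 6.2 × 10^-6 M, and Q = [Zn²⁺]·P(H₂) / [H⁺]^2 = 5.05 × 10^10.
E = E° − (0.0592/2) log Q = 0.76 − (0.0592/2)(10.703) = 0.443 V.

0.44 V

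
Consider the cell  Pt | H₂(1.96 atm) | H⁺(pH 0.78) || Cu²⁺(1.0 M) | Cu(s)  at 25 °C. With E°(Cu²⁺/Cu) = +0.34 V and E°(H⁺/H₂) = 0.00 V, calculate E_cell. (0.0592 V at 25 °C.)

The Cu²⁺/Cu couple is the cathode, so E°_cell = 0.34 V; n = 2.
[H⁺] = 10^(−0.78) = 0.17 M, and Q = [H⁺]^2 / ([Cu²⁺]·P(H₂)) = 0.0141.
E = E° − (0.0592/2) log Q = 0.34 − (0.0592/2)(-1.852) = 0.395 V.

0.39 V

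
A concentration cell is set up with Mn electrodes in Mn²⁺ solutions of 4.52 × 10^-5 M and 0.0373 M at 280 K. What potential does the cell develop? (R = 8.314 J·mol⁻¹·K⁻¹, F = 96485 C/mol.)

Both half-cells are Mn²⁺/Mn, so E°_cell = 0. The concentrated side is the cathode; the cell reaction moves Mn²⁺ from high to low concentration with n = 2.
Q = [Mn²⁺]_dilute/[Mn²⁺]_conc = 4.52 × 10^-5/0.0373 = 0.00121.
E = 0 − (RT/nF) ln Q = −((8.314×280)/(2×96485))(-6.716) = 0.0810 V.

0.081 V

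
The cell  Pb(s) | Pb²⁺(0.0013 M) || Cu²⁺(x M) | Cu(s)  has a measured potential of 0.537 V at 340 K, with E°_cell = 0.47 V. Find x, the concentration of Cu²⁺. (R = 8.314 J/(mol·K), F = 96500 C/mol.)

From the Nernst equation, ln Q = nF(E° − E)/RT = 2×96500×(0.47 − 0.537)/(8.314×340) = -4.574, so Q = 0.0103.
With Q = [Pb²⁺]/[Cu²⁺] and the known concentrations, [Cu²⁺] in the denominator gives [Cu²⁺] = 0.13 M.

0.13 M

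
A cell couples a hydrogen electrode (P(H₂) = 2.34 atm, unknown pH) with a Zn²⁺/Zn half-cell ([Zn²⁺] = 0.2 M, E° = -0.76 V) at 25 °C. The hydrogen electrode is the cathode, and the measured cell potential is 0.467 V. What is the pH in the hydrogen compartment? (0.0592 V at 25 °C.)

E°_cell = 0.76 V and n = 2.
log Q = n(E° − E)/0.0592 = 2×(0.76 − 0.467)/0.0592 = 9.899.
With Q = [Zn²⁺]·P(H₂) / [H⁺]^2, solving for [H⁺] gives log[H⁺] = -5.114, so pH = 5.11.

pH = 5.11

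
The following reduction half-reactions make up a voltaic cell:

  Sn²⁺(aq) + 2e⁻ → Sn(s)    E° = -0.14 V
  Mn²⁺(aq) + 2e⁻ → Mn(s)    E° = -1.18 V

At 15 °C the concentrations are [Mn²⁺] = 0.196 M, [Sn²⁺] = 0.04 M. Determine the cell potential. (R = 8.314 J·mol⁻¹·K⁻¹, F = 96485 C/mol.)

The Sn²⁺/Sn couple has the higher reduction potential and acts as the cathode, so E°_cell = -0.14 − (-1.18) = 1.04 V.
Balancing electrons gives n = 2; the reaction quotient is Q = [Mn²⁺]/[Sn²⁺] = 4.90.
E = E° − (RT/nF) ln Q = 1.04 − (8.314×288)/(2×96485) × (1.589) = 1.040 − 0.020 = 1.020 V.

1.02 V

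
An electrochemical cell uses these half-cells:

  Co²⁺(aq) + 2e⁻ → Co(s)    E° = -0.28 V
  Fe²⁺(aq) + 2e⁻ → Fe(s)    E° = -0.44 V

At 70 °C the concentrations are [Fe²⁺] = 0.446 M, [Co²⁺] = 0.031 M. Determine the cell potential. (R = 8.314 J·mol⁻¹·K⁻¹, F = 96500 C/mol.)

0.121 V

The Co²⁺/Co couple has the higher reduction potential and acts as the cathode, so E°_cell = -0.28 − (-0.44) = 0.16 V.
Balancing electrons gives n = 2; the reaction quotient is Q = [Fe²⁺]/[Co²⁺] = 14.4.
E = E° − (RT/nF) ln Q = 0.16 − (8.314×343)/(2×96500) × (2.666) = 0.160 − 0.039 = 0.121 V.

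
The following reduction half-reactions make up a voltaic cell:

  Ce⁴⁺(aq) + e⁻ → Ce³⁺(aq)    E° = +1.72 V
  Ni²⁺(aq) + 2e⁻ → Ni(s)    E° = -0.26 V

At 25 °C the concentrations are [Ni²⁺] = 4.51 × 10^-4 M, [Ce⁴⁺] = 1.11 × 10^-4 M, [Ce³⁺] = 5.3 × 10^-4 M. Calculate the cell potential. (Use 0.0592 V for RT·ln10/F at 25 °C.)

2.04 V

The Ce⁴⁺/Ce³⁺ couple has the higher reduction potential and acts as the cathode, so E°_cell = +1.72 − (-0.26) = 1.98 V.
Balancing electrons gives n = 2; the reaction quotient is Q = [Ni²⁺]·[Ce³⁺]^2/[Ce⁴⁺]^2 = 0.0103.
At 25 °C, E = E° − (0.0592/n) log Q = 1.98 − (0.0592/2)(-1.988) = 1.980 + 0.059 = 2.039 V.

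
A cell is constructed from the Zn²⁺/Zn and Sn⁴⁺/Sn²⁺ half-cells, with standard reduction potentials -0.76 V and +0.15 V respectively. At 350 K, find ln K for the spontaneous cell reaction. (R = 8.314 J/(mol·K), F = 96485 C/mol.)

ln K = 60.3

E°_cell = +0.15 − (-0.76) = 0.91 V, with n = 2 electrons transferred.
At equilibrium E = 0, so the Nernst equation gives ln K = nFE°/RT = (2)(96485)(0.91)/((8.314)(350)) = 60.35.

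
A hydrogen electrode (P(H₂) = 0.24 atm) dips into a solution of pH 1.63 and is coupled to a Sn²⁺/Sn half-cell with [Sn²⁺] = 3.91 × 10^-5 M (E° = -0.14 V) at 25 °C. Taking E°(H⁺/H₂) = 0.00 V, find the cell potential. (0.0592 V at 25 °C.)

The hydrogen couple is the cathode, so E°_cell = 0.14 V; n = 2.
[H⁺] = 10^(−1.63) = 0.023 M, and Q = [Sn²⁺]·P(H₂) / [H⁺]^2 = 0.0171.
E = E° − (0.0592/2) log Q = 0.14 − (0.0592/2)(-1.768) = 0.192 V.

0.19 V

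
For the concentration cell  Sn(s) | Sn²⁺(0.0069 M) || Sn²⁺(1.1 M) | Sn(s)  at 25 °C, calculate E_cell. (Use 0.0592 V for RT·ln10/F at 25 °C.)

0.065 V

Both half-cells are Sn²⁺/Sn, so E°_cell = 0. The concentrated side is the cathode; the cell reaction moves Sn²⁺ from high to low concentration with n = 2.
Q = [Sn²⁺]_dilute/[Sn²⁺]_conc = 0.0069/1.1 = 0.00627.
E = 0 − (0.0592/2) log Q = −(0.0592/2)(-2.203) = 0.0652 V.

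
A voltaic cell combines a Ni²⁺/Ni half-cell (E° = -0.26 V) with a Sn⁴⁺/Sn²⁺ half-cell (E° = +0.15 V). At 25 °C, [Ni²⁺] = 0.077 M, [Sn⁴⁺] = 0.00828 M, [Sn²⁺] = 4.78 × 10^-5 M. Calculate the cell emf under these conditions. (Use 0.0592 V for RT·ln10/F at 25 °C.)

The Sn⁴⁺/Sn²⁺ couple has the higher reduction potential and acts as the cathode, so E°_cell = +0.15 − (-0.26) = 0.41 V.
Balancing electrons gives n = 2; the reaction quotient is Q = [Ni²⁺]·[Sn²⁺]/[Sn⁴⁺] = 4.45 × 10^-4.
At 25 °C, E = E° − (0.0592/n) log Q = 0.41 − (0.0592/2)(-3.352) = 0.410 + 0.099 = 0.509 V.

0.509 V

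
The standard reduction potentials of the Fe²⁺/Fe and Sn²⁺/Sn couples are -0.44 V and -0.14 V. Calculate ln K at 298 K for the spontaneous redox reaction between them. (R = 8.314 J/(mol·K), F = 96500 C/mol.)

ln K = 23.4

E°_cell = -0.14 − (-0.44) = 0.30 V, with n = 2 electrons transferred.
At equilibrium E = 0, so the Nernst equation gives ln K = nFE°/RT = (2)(96500)(0.30)/((8.314)(298)) = 23.37.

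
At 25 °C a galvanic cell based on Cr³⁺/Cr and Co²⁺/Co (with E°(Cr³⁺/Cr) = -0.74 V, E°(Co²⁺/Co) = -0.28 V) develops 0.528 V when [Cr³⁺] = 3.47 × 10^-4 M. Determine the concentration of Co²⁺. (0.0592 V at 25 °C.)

0.98 M

From the Nernst equation, log Q = n(E° − E)/0.0592 = 6(0.46 − 0.528)/0.0592 = -6.892, so Q = 1.28 × 10^-7.
With Q = [Cr³⁺]^2/[Co²⁺]^3 and the known concentrations, [Co²⁺]^3 in the denominator gives [Co²⁺] = 0.98 M.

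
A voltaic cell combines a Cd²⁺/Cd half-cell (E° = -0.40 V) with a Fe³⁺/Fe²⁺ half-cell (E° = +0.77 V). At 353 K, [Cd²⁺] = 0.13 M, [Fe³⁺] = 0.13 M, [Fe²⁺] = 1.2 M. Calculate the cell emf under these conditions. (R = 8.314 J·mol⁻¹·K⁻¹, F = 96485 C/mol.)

The Fe³⁺/Fe²⁺ couple has the higher reduction potential and acts as the cathode, so E°_cell = +0.77 − (-0.40) = 1.17 V.
Balancing electrons gives n = 2; the reaction quotient is Q = [Cd²⁺]·[Fe²⁺]^2/[Fe³⁺]^2 = 11.1.
E = E° − (RT/nF) ln Q = 1.17 − (8.314×353)/(2×96485) × (2.405) = 1.170 − 0.037 = 1.133 V.

1.13 V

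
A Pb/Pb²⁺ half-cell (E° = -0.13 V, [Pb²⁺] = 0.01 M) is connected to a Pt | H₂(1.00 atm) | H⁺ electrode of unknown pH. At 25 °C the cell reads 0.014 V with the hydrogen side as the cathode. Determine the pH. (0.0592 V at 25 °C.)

E°_cell = 0.13 V and n = 2.
log Q = n(E° − E)/0.0592 = 2×(0.13 − 0.014)/0.0592 = 3.919.
With Q = [Pb²⁺]·P(H₂) / [H⁺]^2, solving for [H⁺] gives log[H⁺] = -2.959, so pH = 2.96.

pH = 2.96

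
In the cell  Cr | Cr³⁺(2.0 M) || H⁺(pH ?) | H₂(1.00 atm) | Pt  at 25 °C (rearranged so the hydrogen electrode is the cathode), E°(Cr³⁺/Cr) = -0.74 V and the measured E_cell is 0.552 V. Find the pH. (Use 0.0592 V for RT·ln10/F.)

pH = 3.08

E°_cell = 0.74 V and n = 6.
log Q = n(E° − E)/0.0592 = 6×(0.74 − 0.552)/0.0592 = 19.054.
With Q = [Cr³⁺]^2·P(H₂)^3 / [H⁺]^6, solving for [H⁺] gives log[H⁺] = -3.075, so pH = 3.08.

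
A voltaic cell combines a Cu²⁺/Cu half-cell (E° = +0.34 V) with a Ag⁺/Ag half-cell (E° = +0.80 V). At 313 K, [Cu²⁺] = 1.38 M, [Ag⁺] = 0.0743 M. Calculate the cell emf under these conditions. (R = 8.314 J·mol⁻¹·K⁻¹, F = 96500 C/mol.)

0.386 V

The Ag⁺/Ag couple has the higher reduction potential and acts as the cathode, so E°_cell = +0.80 − (+0.34) = 0.46 V.
Balancing electrons gives n = 2; the reaction quotient is Q = [Cu²⁺]/[Ag⁺]^2 = 250.
E = E° − (RT/nF) ln Q = 0.46 − (8.314×313)/(2×96500) × (5.521) = 0.460 − 0.074 = 0.386 V.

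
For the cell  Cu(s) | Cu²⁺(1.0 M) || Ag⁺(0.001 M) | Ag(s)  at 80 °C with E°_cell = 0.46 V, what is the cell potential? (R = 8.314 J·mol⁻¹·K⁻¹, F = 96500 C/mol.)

0.250 V

Balancing electrons gives n = 2; the reaction quotient is Q = [Cu²⁺]/[Ag⁺]^2 = 1 × 10^6.
E = E° − (RT/nF) ln Q = 0.46 − (8.314×353)/(2×96500) × (13.816) = 0.460 − 0.210 = 0.250 V.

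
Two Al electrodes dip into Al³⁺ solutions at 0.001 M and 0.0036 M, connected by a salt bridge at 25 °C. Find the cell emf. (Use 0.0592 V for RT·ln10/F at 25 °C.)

Both half-cells are Al³⁺/Al, so E°_cell = 0. The concentrated side is the cathode; the cell reaction moves Al³⁺ from high to low concentration with n = 3.
Q = [Al³⁺]_dilute/[Al³⁺]_conc = 0.001/0.0036 = 0.278.
E = 0 − (0.0592/3) log Q = −(0.0592/3)(-0.556) = 0.0110 V.

0.011 V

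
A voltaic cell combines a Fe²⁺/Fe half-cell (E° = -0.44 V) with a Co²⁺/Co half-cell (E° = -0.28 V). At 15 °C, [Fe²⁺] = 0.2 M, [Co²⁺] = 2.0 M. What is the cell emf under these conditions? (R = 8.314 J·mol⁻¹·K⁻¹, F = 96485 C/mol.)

The Co²⁺/Co couple has the higher reduction potential and acts as the cathode, so E°_cell = -0.28 − (-0.44) = 0.16 V.
Balancing electrons gives n = 2; the reaction quotient is Q = [Fe²⁺]/[Co²⁺] = 0.100.
E = E° − (RT/nF) ln Q = 0.16 − (8.314×288)/(2×96485) × (-2.303) = 0.160 + 0.029 = 0.189 V.

0.189 V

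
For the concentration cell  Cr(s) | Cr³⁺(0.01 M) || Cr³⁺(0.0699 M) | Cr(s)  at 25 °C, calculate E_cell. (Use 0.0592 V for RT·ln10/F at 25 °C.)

Both half-cells are Cr³⁺/Cr, so E°_cell = 0. The concentrated side is the cathode; the cell reaction moves Cr³⁺ from high to low concentration with n = 3.
Q = [Cr³⁺]_dilute/[Cr³⁺]_conc = 0.01/0.0699 = 0.143.
E = 0 − (0.0592/3) log Q = −(0.0592/3)(-0.844) = 0.0167 V.

0.017 V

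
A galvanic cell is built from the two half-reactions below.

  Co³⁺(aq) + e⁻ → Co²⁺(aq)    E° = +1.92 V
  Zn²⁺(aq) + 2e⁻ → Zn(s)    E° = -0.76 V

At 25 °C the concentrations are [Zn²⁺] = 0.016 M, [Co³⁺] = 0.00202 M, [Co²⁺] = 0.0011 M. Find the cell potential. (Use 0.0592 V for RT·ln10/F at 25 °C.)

The Co³⁺/Co²⁺ couple has the higher reduction potential and acts as the cathode, so E°_cell = +1.92 − (-0.76) = 2.68 V.
Balancing electrons gives n = 2; the reaction quotient is Q = [Zn²⁺]·[Co²⁺]^2/[Co³⁺]^2 = 0.00474.
At 25 °C, E = E° − (0.0592/n) log Q = 2.68 − (0.0592/2)(-2.324) = 2.680 + 0.069 = 2.749 V.

2.75 V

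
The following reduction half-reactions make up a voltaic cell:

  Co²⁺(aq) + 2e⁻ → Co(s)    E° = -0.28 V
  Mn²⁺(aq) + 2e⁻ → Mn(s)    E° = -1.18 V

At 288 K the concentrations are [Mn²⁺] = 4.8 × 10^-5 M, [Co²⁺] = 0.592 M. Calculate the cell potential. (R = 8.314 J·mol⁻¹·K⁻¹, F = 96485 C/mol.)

The Co²⁺/Co couple has the higher reduction potential and acts as the cathode, so E°_cell = -0.28 − (-1.18) = 0.90 V.
Balancing electrons gives n = 2; the reaction quotient is Q = [Mn²⁺]/[Co²⁺] = 8.11 × 10^-5.
E = E° − (RT/nF) ln Q = 0.90 − (8.314×288)/(2×96485) × (-9.420) = 0.900 + 0.117 = 1.017 V.

1.02 V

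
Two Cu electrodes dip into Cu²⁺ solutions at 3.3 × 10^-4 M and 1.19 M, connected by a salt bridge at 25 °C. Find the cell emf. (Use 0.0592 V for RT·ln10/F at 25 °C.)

Both half-cells are Cu²⁺/Cu, so E°_cell = 0. The concentrated side is the cathode; the cell reaction moves Cu²⁺ from high to low concentration with n = 2.
Q = [Cu²⁺]_dilute/[Cu²⁺]_conc = 3.3 × 10^-4/1.19 = 2.77 × 10^-4.
E = 0 − (0.0592/2) log Q = −(0.0592/2)(-3.557) = 0.1053 V.

0.11 V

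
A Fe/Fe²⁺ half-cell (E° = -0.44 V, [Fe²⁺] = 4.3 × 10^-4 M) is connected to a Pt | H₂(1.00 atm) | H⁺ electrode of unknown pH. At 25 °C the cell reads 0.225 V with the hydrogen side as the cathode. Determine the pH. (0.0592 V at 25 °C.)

pH = 5.32

E°_cell = 0.44 V and n = 2.
log Q = n(E° − E)/0.0592 = 2×(0.44 − 0.225)/0.0592 = 7.264.
With Q = [Fe²⁺]·P(H₂) / [H⁺]^2, solving for [H⁺] gives log[H⁺] = -5.315, so pH = 5.32.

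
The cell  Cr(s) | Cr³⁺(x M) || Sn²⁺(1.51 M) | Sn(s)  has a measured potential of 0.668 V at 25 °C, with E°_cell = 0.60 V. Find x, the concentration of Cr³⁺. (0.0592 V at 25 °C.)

6.6 × 10^-4 M

From the Nernst equation, log Q = n(E° − E)/0.0592 = 6(0.60 − 0.668)/0.0592 = -6.892, so Q = 1.28 × 10^-7.
With Q = [Cr³⁺]^2/[Sn²⁺]^3 and the known concentrations, [Cr³⁺]^2 in the numerator gives [Cr³⁺] = 6.6 × 10^-4 M.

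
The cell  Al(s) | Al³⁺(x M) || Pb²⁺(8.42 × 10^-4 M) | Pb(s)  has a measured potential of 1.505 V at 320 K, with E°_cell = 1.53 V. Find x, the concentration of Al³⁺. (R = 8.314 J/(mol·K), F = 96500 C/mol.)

From the Nernst equation, ln Q = nF(E° − E)/RT = 6×96500×(1.53 − 1.505)/(8.314×320) = 5.441, so Q = 231.
With Q = [Al³⁺]^2/[Pb²⁺]^3 and the known concentrations, [Al³⁺]^2 in the numerator gives [Al³⁺] = 3.7 × 10^-4 M.

3.7 × 10^-4 M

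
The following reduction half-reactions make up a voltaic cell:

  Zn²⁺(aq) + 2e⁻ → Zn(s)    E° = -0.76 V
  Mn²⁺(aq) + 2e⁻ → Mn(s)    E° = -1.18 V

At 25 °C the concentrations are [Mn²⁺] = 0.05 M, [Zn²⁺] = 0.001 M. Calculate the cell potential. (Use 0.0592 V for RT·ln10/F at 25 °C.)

0.370 V

The Zn²⁺/Zn couple has the higher reduction potential and acts as the cathode, so E°_cell = -0.76 − (-1.18) = 0.42 V.
Balancing electrons gives n = 2; the reaction quotient is Q = [Mn²⁺]/[Zn²⁺] = 50.0.
At 25 °C, E = E° − (0.0592/n) log Q = 0.42 − (0.0592/2)(1.699) = 0.420 − 0.050 = 0.370 V.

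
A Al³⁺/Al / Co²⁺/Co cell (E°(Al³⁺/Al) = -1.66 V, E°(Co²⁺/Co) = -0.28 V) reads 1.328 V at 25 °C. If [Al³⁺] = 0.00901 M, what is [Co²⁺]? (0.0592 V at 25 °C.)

From the Nernst equation, log Q = n(E° − E)/0.0592 = 6(1.38 − 1.328)/0.0592 = 5.270, so Q = 1.86 × 10^5.
With Q = [Al³⁺]^2/[Co²⁺]^3 and the known concentrations, [Co²⁺]^3 in the denominator gives [Co²⁺] = 7.6 × 10^-4 M.

7.6 × 10^-4 M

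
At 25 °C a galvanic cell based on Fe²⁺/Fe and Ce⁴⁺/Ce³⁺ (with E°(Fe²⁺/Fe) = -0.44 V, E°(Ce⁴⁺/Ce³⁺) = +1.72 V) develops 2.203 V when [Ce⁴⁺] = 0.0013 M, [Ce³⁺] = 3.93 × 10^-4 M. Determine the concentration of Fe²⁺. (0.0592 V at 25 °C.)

From the Nernst equation, log Q = n(E° − E)/0.0592 = 2(2.16 − 2.203)/0.0592 = -1.453, so Q = 0.0353.
With Q = [Fe²⁺]·[Ce³⁺]^2/[Ce⁴⁺]^2 and the known concentrations, [Fe²⁺] in the numerator gives [Fe²⁺] = 0.39 M.

0.39 M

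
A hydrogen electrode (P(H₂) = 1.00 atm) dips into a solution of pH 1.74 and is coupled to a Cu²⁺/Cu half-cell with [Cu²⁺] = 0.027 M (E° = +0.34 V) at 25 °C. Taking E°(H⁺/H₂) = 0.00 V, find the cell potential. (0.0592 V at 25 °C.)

0.40 V

The Cu²⁺/Cu couple is the cathode, so E°_cell = 0.34 V; n = 2.
[H⁺] = 10^(−1.74) = 0.018 M, and Q = [H⁺]^2 / ([Cu²⁺]·P(H₂)) = 0.0123.
E = E° − (0.0592/2) log Q = 0.34 − (0.0592/2)(-1.911) = 0.397 V.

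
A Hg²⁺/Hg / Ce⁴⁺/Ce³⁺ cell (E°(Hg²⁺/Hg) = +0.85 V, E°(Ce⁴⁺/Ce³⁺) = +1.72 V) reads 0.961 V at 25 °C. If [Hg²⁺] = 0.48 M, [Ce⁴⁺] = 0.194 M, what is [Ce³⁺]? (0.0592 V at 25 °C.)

From the Nernst equation, log Q = n(E° − E)/0.0592 = 2(0.87 − 0.961)/0.0592 = -3.074, so Q = 8.43 × 10^-4.
With Q = [Hg²⁺]·[Ce³⁺]^2/[Ce⁴⁺]^2 and the known concentrations, [Ce³⁺]^2 in the numerator gives [Ce³⁺] = 0.0081 M.

0.0081 M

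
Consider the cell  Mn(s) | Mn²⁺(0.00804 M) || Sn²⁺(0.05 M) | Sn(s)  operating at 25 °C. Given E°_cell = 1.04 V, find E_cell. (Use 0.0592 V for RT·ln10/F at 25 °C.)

1.06 V

Balancing electrons gives n = 2; the reaction quotient is Q = [Mn²⁺]/[Sn²⁺] = 0.161.
At 25 °C, E = E° − (0.0592/n) log Q = 1.04 − (0.0592/2)(-0.794) = 1.040 + 0.024 = 1.064 V.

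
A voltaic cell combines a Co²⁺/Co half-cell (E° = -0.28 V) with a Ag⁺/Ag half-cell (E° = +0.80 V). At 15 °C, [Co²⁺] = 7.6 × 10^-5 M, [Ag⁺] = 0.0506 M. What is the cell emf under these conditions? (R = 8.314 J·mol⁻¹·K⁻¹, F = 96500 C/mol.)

The Ag⁺/Ag couple has the higher reduction potential and acts as the cathode, so E°_cell = +0.80 − (-0.28) = 1.08 V.
Balancing electrons gives n = 2; the reaction quotient is Q = [Co²⁺]/[Ag⁺]^2 = 0.0297.
E = E° − (RT/nF) ln Q = 1.08 − (8.314×288)/(2×96500) × (-3.517) = 1.080 + 0.044 = 1.124 V.

1.12 V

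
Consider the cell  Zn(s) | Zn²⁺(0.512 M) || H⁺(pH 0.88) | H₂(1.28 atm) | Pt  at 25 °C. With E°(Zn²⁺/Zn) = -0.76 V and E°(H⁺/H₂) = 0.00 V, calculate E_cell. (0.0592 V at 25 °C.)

The hydrogen couple is the cathode, so E°_cell = 0.76 V; n = 2.
[H⁺] = 10^(−0.88) = 0.13 M, and Q = [Zn²⁺]·P(H₂) / [H⁺]^2 = 37.7.
E = E° − (0.0592/2) log Q = 0.76 − (0.0592/2)(1.576) = 0.713 V.

0.71 V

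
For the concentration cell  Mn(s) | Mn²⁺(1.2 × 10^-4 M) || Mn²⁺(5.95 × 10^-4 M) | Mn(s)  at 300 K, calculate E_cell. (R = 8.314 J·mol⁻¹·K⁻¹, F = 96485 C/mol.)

0.021 V

Both half-cells are Mn²⁺/Mn, so E°_cell = 0. The concentrated side is the cathode; the cell reaction moves Mn²⁺ from high to low concentration with n = 2.
Q = [Mn²⁺]_dilute/[Mn²⁺]_conc = 1.2 × 10^-4/5.95 × 10^-4 = 0.202.
E = 0 − (RT/nF) ln Q = −((8.314×300)/(2×96485))(-1.601) = 0.0207 V.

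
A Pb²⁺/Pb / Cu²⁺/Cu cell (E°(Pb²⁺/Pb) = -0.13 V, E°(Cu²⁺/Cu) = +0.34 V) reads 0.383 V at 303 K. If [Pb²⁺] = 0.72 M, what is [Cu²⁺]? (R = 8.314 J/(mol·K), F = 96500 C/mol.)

From the Nernst equation, ln Q = nF(E° − E)/RT = 2×96500×(0.47 − 0.383)/(8.314×303) = 6.665, so Q = 785.
With Q = [Pb²⁺]/[Cu²⁺] and the known concentrations, [Cu²⁺] in the denominator gives [Cu²⁺] = 9.2 × 10^-4 M.

9.2 × 10^-4 M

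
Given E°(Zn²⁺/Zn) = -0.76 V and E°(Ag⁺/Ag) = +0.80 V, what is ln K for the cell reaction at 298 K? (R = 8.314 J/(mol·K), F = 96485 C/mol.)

E°_cell = +0.80 − (-0.76) = 1.56 V, with n = 2 electrons transferred.
At equilibrium E = 0, so the Nernst equation gives ln K = nFE°/RT = (2)(96485)(1.56)/((8.314)(298)) = 121.50.

ln K = 121.5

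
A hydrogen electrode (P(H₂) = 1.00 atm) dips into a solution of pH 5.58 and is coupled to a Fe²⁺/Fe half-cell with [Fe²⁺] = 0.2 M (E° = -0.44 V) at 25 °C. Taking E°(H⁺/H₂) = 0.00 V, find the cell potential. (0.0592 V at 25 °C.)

The hydrogen couple is the cathode, so E°_cell = 0.44 V; n = 2.
[H⁺] = 10^(−5.58) = 2.6 × 10^-6 M, and Q = [Fe²⁺]·P(H₂) / [H⁺]^2 = 2.89 × 10^10.
E = E° − (0.0592/2) log Q = 0.44 − (0.0592/2)(10.461) = 0.130 V.

0.13 V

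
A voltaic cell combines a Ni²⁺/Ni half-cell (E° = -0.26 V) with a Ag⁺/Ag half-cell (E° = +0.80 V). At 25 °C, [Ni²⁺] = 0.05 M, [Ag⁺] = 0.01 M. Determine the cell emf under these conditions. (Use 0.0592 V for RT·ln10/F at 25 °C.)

The Ag⁺/Ag couple has the higher reduction potential and acts as the cathode, so E°_cell = +0.80 − (-0.26) = 1.06 V.
Balancing electrons gives n = 2; the reaction quotient is Q = [Ni²⁺]/[Ag⁺]^2 = 500.
At 25 °C, E = E° − (0.0592/n) log Q = 1.06 − (0.0592/2)(2.699) = 1.060 − 0.080 = 0.980 V.

0.980 V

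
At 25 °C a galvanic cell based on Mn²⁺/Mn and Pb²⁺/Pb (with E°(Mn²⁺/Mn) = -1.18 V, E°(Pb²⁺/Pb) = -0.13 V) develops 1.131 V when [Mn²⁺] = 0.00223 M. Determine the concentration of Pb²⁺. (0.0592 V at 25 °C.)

1.2 M

From the Nernst equation, log Q = n(E° − E)/0.0592 = 2(1.05 − 1.131)/0.0592 = -2.736, so Q = 0.00183.
With Q = [Mn²⁺]/[Pb²⁺] and the known concentrations, [Pb²⁺] in the denominator gives [Pb²⁺] = 1.2 M.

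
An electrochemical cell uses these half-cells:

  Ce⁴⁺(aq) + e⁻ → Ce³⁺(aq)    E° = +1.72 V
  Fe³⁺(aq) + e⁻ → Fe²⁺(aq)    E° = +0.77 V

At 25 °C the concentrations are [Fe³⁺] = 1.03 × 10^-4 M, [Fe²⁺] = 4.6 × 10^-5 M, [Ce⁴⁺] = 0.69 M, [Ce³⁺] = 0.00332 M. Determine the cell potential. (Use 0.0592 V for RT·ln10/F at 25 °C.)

1.07 V

The Ce⁴⁺/Ce³⁺ couple has the higher reduction potential and acts as the cathode, so E°_cell = +1.72 − (+0.77) = 0.95 V.
Balancing electrons gives n = 1; the reaction quotient is Q = [Fe³⁺]·[Ce³⁺]/([Fe²⁺]·[Ce⁴⁺]) = 0.0108.
At 25 °C, E = E° − (0.0592/n) log Q = 0.95 − (0.0592/1)(-1.968) = 0.950 + 0.117 = 1.067 V.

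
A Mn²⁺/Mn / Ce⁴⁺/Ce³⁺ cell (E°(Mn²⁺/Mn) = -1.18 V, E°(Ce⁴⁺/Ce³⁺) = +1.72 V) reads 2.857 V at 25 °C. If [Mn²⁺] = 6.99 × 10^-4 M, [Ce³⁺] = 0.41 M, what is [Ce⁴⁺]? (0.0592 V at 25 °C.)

From the Nernst equation, log Q = n(E° − E)/0.0592 = 2(2.90 − 2.857)/0.0592 = 1.453, so Q = 28.4.
With Q = [Mn²⁺]·[Ce³⁺]^2/[Ce⁴⁺]^2 and the known concentrations, [Ce⁴⁺]^2 in the denominator gives [Ce⁴⁺] = 0.002 M.

0.002 M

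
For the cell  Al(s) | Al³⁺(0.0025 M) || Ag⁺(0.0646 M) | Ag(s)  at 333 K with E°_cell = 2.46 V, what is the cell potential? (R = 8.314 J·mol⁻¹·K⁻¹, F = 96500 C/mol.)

Balancing electrons gives n = 3; the reaction quotient is Q = [Al³⁺]/[Ag⁺]^3 = 9.27.
E = E° − (RT/nF) ln Q = 2.46 − (8.314×333)/(3×96500) × (2.227) = 2.460 − 0.021 = 2.439 V.

2.44 V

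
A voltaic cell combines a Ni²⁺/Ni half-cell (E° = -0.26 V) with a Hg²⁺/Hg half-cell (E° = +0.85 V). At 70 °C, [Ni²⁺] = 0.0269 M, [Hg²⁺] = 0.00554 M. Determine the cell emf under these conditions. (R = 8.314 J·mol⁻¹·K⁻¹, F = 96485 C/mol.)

The Hg²⁺/Hg couple has the higher reduction potential and acts as the cathode, so E°_cell = +0.85 − (-0.26) = 1.11 V.
Balancing electrons gives n = 2; the reaction quotient is Q = [Ni²⁺]/[Hg²⁺] = 4.86.
E = E° − (RT/nF) ln Q = 1.11 − (8.314×343)/(2×96485) × (1.580) = 1.110 − 0.023 = 1.087 V.

1.09 V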